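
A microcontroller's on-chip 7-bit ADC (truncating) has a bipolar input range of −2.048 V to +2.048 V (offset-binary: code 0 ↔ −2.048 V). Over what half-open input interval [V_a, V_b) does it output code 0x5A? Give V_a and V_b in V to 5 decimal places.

LSB = 4.096/2^7 = 32.000 mV.
Code 0x5A = 90 decimal.
V_a = V_low + 90·LSB = 0.832 V; V_b = V_low + 91·LSB = 0.864 V.

[0.83200 V, 0.86400 V)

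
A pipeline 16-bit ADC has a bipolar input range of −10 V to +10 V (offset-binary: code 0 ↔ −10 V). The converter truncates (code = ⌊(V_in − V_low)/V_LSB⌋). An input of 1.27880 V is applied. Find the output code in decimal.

With 65536 levels over 20 V, one step is 305.18 µV.
Input sits at 36958.372 steps above V_low.
Floor → code 36958.

code 36958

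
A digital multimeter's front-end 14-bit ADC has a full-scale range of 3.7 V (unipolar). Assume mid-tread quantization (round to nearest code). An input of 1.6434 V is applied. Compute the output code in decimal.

Full-scale span = 3.7 V; LSB = 3.7/2^14 = 225.83 µV.
(V_in − V_low)/LSB = (1.6434 − 0) / 0.00022583 = 7277.153.
round(7277.153) = 7277.

code 7277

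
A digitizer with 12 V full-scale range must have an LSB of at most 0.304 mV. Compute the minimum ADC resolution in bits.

16 bits

Number of steps required ≥ 12 V / 0.304 mV = 39473.68.
Need 2^N ≥ 39473.68; 2^15 = 32768, 2^16 = 65536.
Minimum N = 16.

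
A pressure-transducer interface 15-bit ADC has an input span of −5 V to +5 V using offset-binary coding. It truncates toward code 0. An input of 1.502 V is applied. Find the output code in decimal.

code 21305

LSB = 10 V / 32768 = 305.18 µV.
(V_in − V_low)/LSB = (1.502 − (−5)) / 0.000305176 = 21305.754.
Floor → code 21305.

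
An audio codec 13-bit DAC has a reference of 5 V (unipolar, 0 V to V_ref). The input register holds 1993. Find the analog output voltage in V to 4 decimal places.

LSB = 5 V / 2^13 = 0.610 mV.
V_out = 0 + 1993 × 0.000610352 V = 1.21643 V.

1.2164 V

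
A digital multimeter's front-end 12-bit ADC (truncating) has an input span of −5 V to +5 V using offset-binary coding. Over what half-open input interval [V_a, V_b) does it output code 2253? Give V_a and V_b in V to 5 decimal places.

[0.50049 V, 0.50293 V)

LSB = 10/2^12 = 2.441 mV.
V_a = V_low + 2253·LSB = 0.500488 V; V_b = V_low + 2254·LSB = 0.50293 V.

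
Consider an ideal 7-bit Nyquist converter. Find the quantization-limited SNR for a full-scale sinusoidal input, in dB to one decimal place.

SNR ≈ 6.02·N + 1.76 dB = 6.02·7 + 1.76 = 43.90 dB.

43.9 dB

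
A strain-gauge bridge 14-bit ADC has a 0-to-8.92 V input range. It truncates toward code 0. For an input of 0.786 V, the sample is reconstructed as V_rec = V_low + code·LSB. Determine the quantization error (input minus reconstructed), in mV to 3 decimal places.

0.382 mV

Step size: 8.92 V ÷ 2^14 = 0.544 mV.
(0.786 − 0)/0.000544434 = 1443.7022; ⌊·⌋ gives code 1443.
Reconstructed: 0.78561768 V.
Error = 0.786 − 0.78561768 = 0.000382324 V = 0.382 mV.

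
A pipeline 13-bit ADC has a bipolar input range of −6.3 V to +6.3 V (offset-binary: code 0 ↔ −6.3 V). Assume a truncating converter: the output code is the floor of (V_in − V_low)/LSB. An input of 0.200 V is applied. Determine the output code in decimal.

code 4226

With 8192 levels over 12.6 V, one step is 1.538 mV.
(0.200 − (−6.3)) / 0.00153809 = 4226.032 LSBs.
Floor → code 4226.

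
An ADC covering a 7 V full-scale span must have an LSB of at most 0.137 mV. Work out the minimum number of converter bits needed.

Number of steps required ≥ 7 V / 0.137 mV = 51094.89.
Need 2^N ≥ 51094.89; 2^15 = 32768, 2^16 = 65536.
Minimum N = 16.

16 bits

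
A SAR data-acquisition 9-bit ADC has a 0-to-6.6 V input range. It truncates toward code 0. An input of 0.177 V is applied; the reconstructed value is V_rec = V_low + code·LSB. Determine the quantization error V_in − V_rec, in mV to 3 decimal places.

9.422 mV

LSB = 6.6/2^9 = 12.891 mV.
(0.177 − 0)/0.0128906 = 13.7309; ⌊·⌋ gives code 13.
Code 13 maps back to 0 + 13×0.0128906 V = 0.16757812 V.
Difference: 0.00942187 V → 9.422 mV.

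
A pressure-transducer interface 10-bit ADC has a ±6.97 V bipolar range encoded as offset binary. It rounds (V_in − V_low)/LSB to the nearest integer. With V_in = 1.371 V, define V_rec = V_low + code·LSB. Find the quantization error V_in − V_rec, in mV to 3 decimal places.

-3.941 mV

Step size: 13.94 V ÷ 2^10 = 13.613 mV.
(V_in − V_low)/LSB = (1.371 − (−6.97))/0.0136133 = 612.7105 → code 613 (round).
V_rec = (−6.97) + 613·0.0136133 = 1.3749414 V.
Difference: -0.00394141 V → -3.941 mV.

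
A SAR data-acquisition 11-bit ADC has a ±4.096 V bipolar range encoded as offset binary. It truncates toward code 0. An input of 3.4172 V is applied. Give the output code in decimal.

Full-scale span = 8.192 V; LSB = 8.192/2^11 = 4.000 mV.
(V_in − V_low)/LSB = (3.4172 − (−4.096)) / 0.004 = 1878.300.
⌊·⌋(1878.300) = 1878.

code 1878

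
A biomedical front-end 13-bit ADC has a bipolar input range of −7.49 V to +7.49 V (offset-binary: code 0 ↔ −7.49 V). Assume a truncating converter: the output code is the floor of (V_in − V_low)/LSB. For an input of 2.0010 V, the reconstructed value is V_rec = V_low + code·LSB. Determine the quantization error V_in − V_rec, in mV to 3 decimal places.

0.497 mV

Step size: 14.98 V ÷ 2^13 = 1.829 mV.
(2.0010 − (−7.49))/0.00182861 = 5190.2718; ⌊·⌋ gives code 5190.
Code 5190 maps back to (−7.49) + 5190×0.00182861 V = 2.0005029 V.
V_in − V_rec = 0.00049707 V = 0.497 mV.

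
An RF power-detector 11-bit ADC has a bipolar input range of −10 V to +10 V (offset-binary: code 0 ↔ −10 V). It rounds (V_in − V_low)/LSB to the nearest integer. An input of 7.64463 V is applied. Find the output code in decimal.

code 1807

LSB = 20 V / 2048 = 9.766 mV.
(V_in − V_low)/LSB = (7.64463 − (−10)) / 0.00976562 = 1806.810.
Round → code 1807.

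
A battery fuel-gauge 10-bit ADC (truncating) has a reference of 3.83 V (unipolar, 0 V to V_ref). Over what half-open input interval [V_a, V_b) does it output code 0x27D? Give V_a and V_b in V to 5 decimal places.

[2.38253 V, 2.38627 V)

LSB = 3.83/2^10 = 3.740 mV.
Code 0x27D = 637 decimal.
V_a = V_low + 637·LSB = 2.38253 V; V_b = V_low + 638·LSB = 2.38627 V.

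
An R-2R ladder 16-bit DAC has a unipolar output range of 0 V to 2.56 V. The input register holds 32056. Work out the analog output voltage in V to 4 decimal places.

LSB = 2.56 V / 2^16 = 39.06 µV.
V_out = 0 + 32056 × 3.90625e-05 V = 1.25219 V.

1.2522 V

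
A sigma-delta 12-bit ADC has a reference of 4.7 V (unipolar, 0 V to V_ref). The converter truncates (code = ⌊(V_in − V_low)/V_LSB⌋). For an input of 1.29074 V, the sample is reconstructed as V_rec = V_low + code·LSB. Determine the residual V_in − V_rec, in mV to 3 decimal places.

0.994 mV

Step size: 4.7 V ÷ 2^12 = 1.147 mV.
(1.29074 − 0)/0.00114746 = 1124.8662; ⌊·⌋ gives code 1124.
Reconstructed: 1.2897461 V.
Difference: 0.000993906 V → 0.994 mV.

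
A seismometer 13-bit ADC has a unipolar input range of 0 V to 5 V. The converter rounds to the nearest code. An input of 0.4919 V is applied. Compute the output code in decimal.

code 806

Full-scale span = 5 V; LSB = 5/2^13 = 0.610 mV.
(0.4919 − 0) / 0.000610352 = 805.929 LSBs.
Round → code 806.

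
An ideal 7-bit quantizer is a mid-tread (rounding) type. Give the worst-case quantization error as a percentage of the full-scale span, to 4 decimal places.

0.3906 %

Rounding → worst-case error = ½ LSB = V_FS/2^8, so 100/256 = 0.390625 % of full scale.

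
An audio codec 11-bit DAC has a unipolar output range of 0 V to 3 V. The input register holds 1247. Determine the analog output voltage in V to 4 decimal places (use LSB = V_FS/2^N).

LSB = 3 V / 2^11 = 1.465 mV.
V_out = 0 + 1247 × 0.00146484 V = 1.82666 V.

1.8267 V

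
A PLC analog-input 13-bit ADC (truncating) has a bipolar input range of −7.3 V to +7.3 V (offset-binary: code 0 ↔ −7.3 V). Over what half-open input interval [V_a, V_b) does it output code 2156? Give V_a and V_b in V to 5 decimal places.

LSB = 14.6/2^13 = 1.782 mV.
V_a = V_low + 2156·LSB = -3.45752 V; V_b = V_low + 2157·LSB = -3.45574 V.

[-3.45752 V, -3.45574 V)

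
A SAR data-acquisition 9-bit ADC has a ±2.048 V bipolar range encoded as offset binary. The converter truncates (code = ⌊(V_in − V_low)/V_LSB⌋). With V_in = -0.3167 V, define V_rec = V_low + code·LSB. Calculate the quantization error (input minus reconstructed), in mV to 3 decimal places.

3.300 mV

One LSB is 4.096 V / 512 = 8.000 mV.
(V_in − V_low)/LSB = (-0.3167 − (−2.048))/0.008 = 216.4125 → code 216 (floor).
Code 216 maps back to (−2.048) + 216×0.008 V = -0.32 V.
V_in − V_rec = 0.0033 V = 3.300 mV.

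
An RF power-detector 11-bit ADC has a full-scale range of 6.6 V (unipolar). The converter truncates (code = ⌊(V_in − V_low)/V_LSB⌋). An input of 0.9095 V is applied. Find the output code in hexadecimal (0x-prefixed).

code 0x11A (decimal 282)

LSB = 6.6 V / 2048 = 3.223 mV.
Input sits at 282.221 steps above V_low.
So the output code is 282.
In hexadecimal (0x-prefixed): 0x11A.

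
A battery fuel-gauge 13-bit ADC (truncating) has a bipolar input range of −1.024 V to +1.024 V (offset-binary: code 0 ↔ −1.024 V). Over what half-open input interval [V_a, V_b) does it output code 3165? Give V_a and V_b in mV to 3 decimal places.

[-232.750 mV, -232.500 mV)

LSB = 2.048/2^13 = 250.00 µV.
V_a = V_low + 3165·LSB = -0.23275 V; V_b = V_low + 3166·LSB = -0.2325 V.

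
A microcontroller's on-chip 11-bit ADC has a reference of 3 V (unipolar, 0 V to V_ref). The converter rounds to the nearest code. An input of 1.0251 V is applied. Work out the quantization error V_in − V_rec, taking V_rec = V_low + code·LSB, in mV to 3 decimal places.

One LSB is 3 V / 2048 = 1.465 mV.
(V_in − V_low)/LSB = (1.0251 − 0)/0.00146484 = 699.8016 → code 700 (round).
Code 700 maps back to 0 + 700×0.00146484 V = 1.0253906 V.
V_in − V_rec = -0.000290625 V = -0.291 mV.

-0.291 mV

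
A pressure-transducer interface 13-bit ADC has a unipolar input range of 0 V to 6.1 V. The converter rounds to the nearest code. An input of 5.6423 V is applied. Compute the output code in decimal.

With 8192 levels over 6.1 V, one step is 0.745 mV.
(V_in − V_low)/LSB = (5.6423 − 0) / 0.000744629 = 7577.331.
Round → code 7577.

code 7577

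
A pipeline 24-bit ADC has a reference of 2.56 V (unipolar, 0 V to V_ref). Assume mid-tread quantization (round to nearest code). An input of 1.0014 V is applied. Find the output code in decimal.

code 6562775

LSB = 2.56 V / 16777216 = 0.15 µV.
(1.0014 − 0) / 1.52588e-07 = 6562775.040 LSBs.
Round → code 6562775.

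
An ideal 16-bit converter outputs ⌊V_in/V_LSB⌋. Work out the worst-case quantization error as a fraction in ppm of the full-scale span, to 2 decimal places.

15.26 ppm

Truncating → worst-case error = 1 LSB = V_FS/2^16, so 1e+06/65536 = 15.2588 ppm of full scale.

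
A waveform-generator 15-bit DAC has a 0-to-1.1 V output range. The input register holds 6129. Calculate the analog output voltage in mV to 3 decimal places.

205.746 mV

LSB = 1.1 V / 2^15 = 33.57 µV.
V_out = 0 + 6129 × 3.35693e-05 V = 0.205746 V.
= 205.746 mV.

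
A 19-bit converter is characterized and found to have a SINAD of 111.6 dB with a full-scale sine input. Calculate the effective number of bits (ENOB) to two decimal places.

18.25 bits

ENOB = (SINAD − 1.76) / 6.02 = (111.6 − 1.76)/6.02 = 18.246.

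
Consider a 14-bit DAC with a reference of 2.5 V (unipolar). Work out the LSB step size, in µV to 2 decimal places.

152.59 µV

Full-scale span = 2.5 V.
LSB = 2.5 / 2^14 = 2.5 / 16384 = 0.000152588 V = 152.59 µV.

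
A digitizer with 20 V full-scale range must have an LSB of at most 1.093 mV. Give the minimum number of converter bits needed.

Number of steps required ≥ 20 V / 1.093 mV = 18298.26.
Need 2^N ≥ 18298.26; 2^14 = 16384, 2^15 = 32768.
Minimum N = 15.

15 bits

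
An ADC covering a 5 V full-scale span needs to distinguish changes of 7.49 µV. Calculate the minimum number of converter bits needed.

20 bits

Number of steps required ≥ 5 V / 7.49 µV = 667556.74.
Need 2^N ≥ 667556.74; 2^19 = 524288, 2^20 = 1048576.
Minimum N = 20.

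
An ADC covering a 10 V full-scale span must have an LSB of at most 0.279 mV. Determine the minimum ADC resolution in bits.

Number of steps required ≥ 10 V / 0.279 mV = 35842.29.
Need 2^N ≥ 35842.29; 2^15 = 32768, 2^16 = 65536.
Minimum N = 16.

16 bits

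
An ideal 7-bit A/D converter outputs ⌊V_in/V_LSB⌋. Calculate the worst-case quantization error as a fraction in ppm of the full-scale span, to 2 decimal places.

7812.50 ppm

Truncating → worst-case error = 1 LSB = V_FS/2^7, so 1e+06/128 = 7812.5 ppm of full scale.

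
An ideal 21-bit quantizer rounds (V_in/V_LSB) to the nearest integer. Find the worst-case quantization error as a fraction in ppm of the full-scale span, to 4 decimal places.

0.2384 ppm

Rounding → worst-case error = ½ LSB = V_FS/2^22, so 1e+06/4194304 = 0.238419 ppm of full scale.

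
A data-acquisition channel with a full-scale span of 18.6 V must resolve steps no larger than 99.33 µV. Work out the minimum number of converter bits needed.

Number of steps required ≥ 18.6 V / 99.33 µV = 187254.61.
Need 2^N ≥ 187254.61; 2^17 = 131072, 2^18 = 262144.
Minimum N = 18.

18 bits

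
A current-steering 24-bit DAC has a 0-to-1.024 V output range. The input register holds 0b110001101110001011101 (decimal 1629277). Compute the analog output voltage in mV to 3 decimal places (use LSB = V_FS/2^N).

99.443 mV

LSB = 1.024 V / 2^24 = 0.06 µV.
Code 0b110001101110001011101 = 1629277 decimal.
V_out = 0 + 1629277 × 6.10352e-08 V = 0.0994432 V.
= 99.443 mV.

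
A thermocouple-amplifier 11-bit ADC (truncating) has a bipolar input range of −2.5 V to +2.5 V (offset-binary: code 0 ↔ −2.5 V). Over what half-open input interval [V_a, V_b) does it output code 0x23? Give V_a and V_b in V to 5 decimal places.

[-2.41455 V, -2.41211 V)

LSB = 5/2^11 = 2.441 mV.
Code 0x23 = 35 decimal.
V_a = V_low + 35·LSB = -2.41455 V; V_b = V_low + 36·LSB = -2.41211 V.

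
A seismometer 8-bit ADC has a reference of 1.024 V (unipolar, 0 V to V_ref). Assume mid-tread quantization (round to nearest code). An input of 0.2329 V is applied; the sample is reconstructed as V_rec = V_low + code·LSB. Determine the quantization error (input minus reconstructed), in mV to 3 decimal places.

LSB = 1.024/2^8 = 4.000 mV.
(V_in − V_low)/LSB = (0.2329 − 0)/0.004 = 58.2250 → code 58 (round).
V_rec = 0 + 58·0.004 = 0.232 V.
Difference: 0.0009 V → 0.900 mV.

0.900 mV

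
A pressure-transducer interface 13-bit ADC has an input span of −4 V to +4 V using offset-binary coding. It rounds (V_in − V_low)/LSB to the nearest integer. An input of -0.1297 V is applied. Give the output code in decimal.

LSB = 8 V / 8192 = 0.977 mV.
(V_in − V_low)/LSB = (-0.1297 − (−4)) / 0.000976562 = 3963.187.
Round → code 3963.

code 3963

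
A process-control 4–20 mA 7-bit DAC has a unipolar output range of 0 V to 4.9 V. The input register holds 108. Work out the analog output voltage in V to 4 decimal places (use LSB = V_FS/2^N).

4.1344 V

LSB = 4.9 V / 2^7 = 38.281 mV.
V_out = 0 + 108 × 0.0382813 V = 4.13438 V.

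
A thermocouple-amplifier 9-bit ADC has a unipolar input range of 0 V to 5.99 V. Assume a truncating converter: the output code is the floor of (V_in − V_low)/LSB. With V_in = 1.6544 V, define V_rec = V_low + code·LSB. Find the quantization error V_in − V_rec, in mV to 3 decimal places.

4.810 mV

LSB = 5.99/2^9 = 11.699 mV.
(1.6544 − 0)/0.0116992 = 141.4112; ⌊·⌋ gives code 141.
Reconstructed: 1.6495898 V.
Difference: 0.00481016 V → 4.810 mV.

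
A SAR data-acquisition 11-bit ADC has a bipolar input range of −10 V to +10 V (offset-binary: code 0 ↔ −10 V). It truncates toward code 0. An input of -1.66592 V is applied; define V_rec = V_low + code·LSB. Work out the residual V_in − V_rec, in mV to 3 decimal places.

One LSB is 20 V / 2048 = 9.766 mV.
(-1.66592 − (−10))/0.00976562 = 853.4098; ⌊·⌋ gives code 853.
Reconstructed: -1.6699219 V.
Error = -1.66592 − (−1.6699219) = 0.00400188 V = 4.002 mV.

4.002 mV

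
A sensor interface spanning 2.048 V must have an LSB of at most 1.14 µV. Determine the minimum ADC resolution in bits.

Number of steps required ≥ 2.048 V / 1.14 µV = 1796491.23.
Need 2^N ≥ 1796491.23; 2^20 = 1048576, 2^21 = 2097152.
Minimum N = 21.

21 bits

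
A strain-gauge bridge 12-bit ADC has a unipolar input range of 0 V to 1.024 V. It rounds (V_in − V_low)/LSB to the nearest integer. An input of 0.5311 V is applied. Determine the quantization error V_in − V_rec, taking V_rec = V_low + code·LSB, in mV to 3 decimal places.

0.100 mV

One LSB is 1.024 V / 4096 = 250.00 µV.
Scaled input = 2124.4000 LSBs, so code = 2124.
Code 2124 maps back to 0 + 2124×0.00025 V = 0.531 V.
Error = 0.5311 − 0.531 = 0.0001 V = 0.100 mV.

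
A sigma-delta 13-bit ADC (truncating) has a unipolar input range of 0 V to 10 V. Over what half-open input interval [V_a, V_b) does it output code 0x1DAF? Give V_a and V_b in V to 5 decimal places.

LSB = 10/2^13 = 1.221 mV.
Code 0x1DAF = 7599 decimal.
V_a = V_low + 7599·LSB = 9.27612 V; V_b = V_low + 7600·LSB = 9.27734 V.

[9.27612 V, 9.27734 V)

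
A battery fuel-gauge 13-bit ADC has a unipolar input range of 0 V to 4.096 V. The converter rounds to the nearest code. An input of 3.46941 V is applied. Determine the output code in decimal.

code 6939

With 8192 levels over 4.096 V, one step is 0.500 mV.
(V_in − V_low)/LSB = (3.46941 − 0) / 0.0005 = 6938.820.
Round → code 6939.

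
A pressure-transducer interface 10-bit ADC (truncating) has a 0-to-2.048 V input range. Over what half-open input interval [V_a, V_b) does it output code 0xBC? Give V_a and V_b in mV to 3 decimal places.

[376.000 mV, 378.000 mV)

LSB = 2.048/2^10 = 2.000 mV.
Code 0xBC = 188 decimal.
V_a = V_low + 188·LSB = 0.376 V; V_b = V_low + 189·LSB = 0.378 V.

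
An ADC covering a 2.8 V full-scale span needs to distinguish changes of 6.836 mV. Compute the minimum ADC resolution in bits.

9 bits

Number of steps required ≥ 2.8 V / 6.836 mV = 409.60.
Need 2^N ≥ 409.60; 2^8 = 256, 2^9 = 512.
Minimum N = 9.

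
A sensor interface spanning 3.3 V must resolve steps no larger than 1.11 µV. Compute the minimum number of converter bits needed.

Number of steps required ≥ 3.3 V / 1.11 µV = 2972972.97.
Need 2^N ≥ 2972972.97; 2^21 = 2097152, 2^22 = 4194304.
Minimum N = 22.

22 bits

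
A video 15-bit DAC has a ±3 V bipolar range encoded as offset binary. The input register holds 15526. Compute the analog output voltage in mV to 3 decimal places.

-157.104 mV

LSB = 6 V / 2^15 = 183.11 µV.
V_out = (−3) + 15526 × 0.000183105 V = -0.157104 V.
= -157.104 mV.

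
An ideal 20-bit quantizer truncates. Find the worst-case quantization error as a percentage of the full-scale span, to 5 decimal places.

0.00010 %

Truncating → worst-case error = 1 LSB = V_FS/2^20, so 100/1048576 = 9.53674e-05 % of full scale.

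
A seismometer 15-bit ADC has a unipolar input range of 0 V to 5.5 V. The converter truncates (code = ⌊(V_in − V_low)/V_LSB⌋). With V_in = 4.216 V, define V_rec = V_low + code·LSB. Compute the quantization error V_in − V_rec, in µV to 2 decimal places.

27.10 µV

Step size: 5.5 V ÷ 2^15 = 167.85 µV.
(V_in − V_low)/LSB = (4.216 − 0)/0.000167847 = 25118.1615 → code 25118 (floor).
Code 25118 maps back to 0 + 25118×0.000167847 V = 4.2159729 V.
Error = 4.216 − 4.2159729 = 2.70996e-05 V = 27.10 µV.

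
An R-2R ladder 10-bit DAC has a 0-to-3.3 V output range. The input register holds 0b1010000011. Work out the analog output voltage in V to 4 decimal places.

LSB = 3.3 V / 2^10 = 3.223 mV.
Code 0b1010000011 = 643 decimal.
V_out = 0 + 643 × 0.00322266 V = 2.07217 V.

2.0722 V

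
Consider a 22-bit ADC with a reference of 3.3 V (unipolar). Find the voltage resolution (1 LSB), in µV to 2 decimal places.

0.79 µV

Full-scale span = 3.3 V.
LSB = 3.3 / 2^22 = 3.3 / 4194304 = 7.86781e-07 V = 0.79 µV.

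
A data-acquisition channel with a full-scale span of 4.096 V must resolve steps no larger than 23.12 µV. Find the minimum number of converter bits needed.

Number of steps required ≥ 4.096 V / 23.12 µV = 177162.63.
Need 2^N ≥ 177162.63; 2^17 = 131072, 2^18 = 262144.
Minimum N = 18.

18 bits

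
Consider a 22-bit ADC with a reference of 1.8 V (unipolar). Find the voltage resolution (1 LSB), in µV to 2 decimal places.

0.43 µV

Full-scale span = 1.8 V.
LSB = 1.8 / 2^22 = 1.8 / 4194304 = 4.29153e-07 V = 0.43 µV.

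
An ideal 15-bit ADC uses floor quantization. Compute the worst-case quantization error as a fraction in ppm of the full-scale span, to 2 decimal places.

30.52 ppm

Truncating → worst-case error = 1 LSB = V_FS/2^15, so 1e+06/32768 = 30.5176 ppm of full scale.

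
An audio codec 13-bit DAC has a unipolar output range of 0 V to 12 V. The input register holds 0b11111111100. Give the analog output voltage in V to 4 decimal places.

LSB = 12 V / 2^13 = 1.465 mV.
Code 0b11111111100 = 2044 decimal.
V_out = 0 + 2044 × 0.00146484 V = 2.99414 V.

2.9941 V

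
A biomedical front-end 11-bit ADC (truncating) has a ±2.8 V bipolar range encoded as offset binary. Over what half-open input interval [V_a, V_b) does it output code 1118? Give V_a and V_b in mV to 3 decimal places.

LSB = 5.6/2^11 = 2.734 mV.
V_a = V_low + 1118·LSB = 0.257031 V; V_b = V_low + 1119·LSB = 0.259766 V.

[257.031 mV, 259.766 mV)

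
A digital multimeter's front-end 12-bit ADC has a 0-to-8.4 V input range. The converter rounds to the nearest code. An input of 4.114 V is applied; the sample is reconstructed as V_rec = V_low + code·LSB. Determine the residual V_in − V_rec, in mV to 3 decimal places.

0.133 mV

LSB = 8.4/2^12 = 2.051 mV.
(4.114 − 0)/0.00205078 = 2006.0648; round gives code 2006.
Code 2006 maps back to 0 + 2006×0.00205078 V = 4.1138672 V.
Difference: 0.000132813 V → 0.133 mV.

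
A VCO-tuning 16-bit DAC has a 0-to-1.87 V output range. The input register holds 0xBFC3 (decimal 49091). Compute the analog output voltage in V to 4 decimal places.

1.4008 V

LSB = 1.87 V / 2^16 = 28.53 µV.
Code 0xBFC3 = 49091 decimal.
V_out = 0 + 49091 × 2.85339e-05 V = 1.40076 V.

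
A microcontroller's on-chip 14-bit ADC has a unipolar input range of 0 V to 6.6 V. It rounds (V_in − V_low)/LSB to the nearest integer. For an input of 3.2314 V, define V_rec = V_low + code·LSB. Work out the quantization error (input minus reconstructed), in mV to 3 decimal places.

-0.119 mV

LSB = 6.6/2^14 = 402.83 µV.
Scaled input = 8021.7057 LSBs, so code = 8022.
V_rec = 0 + 8022·0.000402832 = 3.2315186 V.
Difference: -0.000118555 V → -0.119 mV.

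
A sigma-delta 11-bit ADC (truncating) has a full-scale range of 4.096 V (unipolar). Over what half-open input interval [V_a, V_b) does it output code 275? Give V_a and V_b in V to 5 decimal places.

LSB = 4.096/2^11 = 2.000 mV.
V_a = V_low + 275·LSB = 0.55 V; V_b = V_low + 276·LSB = 0.552 V.

[0.55000 V, 0.55200 V)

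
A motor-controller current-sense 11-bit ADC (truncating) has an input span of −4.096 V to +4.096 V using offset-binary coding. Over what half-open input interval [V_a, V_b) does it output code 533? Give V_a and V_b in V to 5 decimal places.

LSB = 8.192/2^11 = 4.000 mV.
V_a = V_low + 533·LSB = -1.964 V; V_b = V_low + 534·LSB = -1.96 V.

[-1.96400 V, -1.96000 V)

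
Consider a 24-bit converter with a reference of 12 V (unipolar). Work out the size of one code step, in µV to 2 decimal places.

Full-scale span = 12 V.
LSB = 12 / 2^24 = 12 / 16777216 = 7.15256e-07 V = 0.72 µV.

0.72 µV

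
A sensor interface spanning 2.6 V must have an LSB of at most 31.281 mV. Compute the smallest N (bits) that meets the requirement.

Number of steps required ≥ 2.6 V / 31.281 mV = 83.12.
Need 2^N ≥ 83.12; 2^6 = 64, 2^7 = 128.
Minimum N = 7.

7 bits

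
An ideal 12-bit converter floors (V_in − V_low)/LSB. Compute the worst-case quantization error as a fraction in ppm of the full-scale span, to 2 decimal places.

244.14 ppm

Truncating → worst-case error = 1 LSB = V_FS/2^12, so 1e+06/4096 = 244.141 ppm of full scale.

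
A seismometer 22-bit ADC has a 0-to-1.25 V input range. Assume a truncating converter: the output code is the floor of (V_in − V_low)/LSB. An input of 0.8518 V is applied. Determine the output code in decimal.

code 2858166

LSB = 1.25 V / 4194304 = 0.30 µV.
(V_in − V_low)/LSB = (0.8518 − 0) / 2.98023e-07 = 2858166.518.
Floor → code 2858166.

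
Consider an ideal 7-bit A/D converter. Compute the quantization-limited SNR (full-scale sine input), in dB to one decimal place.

43.9 dB

SNR ≈ 6.02·N + 1.76 dB = 6.02·7 + 1.76 = 43.90 dB.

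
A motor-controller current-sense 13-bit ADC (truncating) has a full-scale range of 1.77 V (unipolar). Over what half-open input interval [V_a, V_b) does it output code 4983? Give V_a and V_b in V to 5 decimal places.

[1.07665 V, 1.07687 V)

LSB = 1.77/2^13 = 216.06 µV.
V_a = V_low + 4983·LSB = 1.07665 V; V_b = V_low + 4984·LSB = 1.07687 V.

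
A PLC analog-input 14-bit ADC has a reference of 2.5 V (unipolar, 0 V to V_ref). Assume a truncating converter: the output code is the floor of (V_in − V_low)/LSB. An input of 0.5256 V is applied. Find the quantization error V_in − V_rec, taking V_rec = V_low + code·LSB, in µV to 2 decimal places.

LSB = 2.5/2^14 = 152.59 µV.
(0.5256 − 0)/0.000152588 = 3444.5722; ⌊·⌋ gives code 3444.
V_rec = 0 + 3444·0.000152588 = 0.5255127 V.
Error = 0.5256 − 0.5255127 = 8.73047e-05 V = 87.30 µV.

87.30 µV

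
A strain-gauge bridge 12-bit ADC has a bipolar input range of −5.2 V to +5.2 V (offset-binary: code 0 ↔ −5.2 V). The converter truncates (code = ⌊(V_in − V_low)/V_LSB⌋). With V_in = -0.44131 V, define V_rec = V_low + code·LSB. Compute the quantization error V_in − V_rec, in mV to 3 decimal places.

0.487 mV

One LSB is 10.4 V / 4096 = 2.539 mV.
(V_in − V_low)/LSB = (-0.44131 − (−5.2))/0.00253906 = 1874.1918 → code 1874 (floor).
Reconstructed: -0.44179687 V.
V_in − V_rec = 0.000486875 V = 0.487 mV.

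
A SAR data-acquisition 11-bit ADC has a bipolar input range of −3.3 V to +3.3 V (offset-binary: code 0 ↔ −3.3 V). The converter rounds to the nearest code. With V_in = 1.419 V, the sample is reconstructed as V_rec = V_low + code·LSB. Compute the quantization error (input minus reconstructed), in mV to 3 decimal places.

Step size: 6.6 V ÷ 2^11 = 3.223 mV.
(1.419 − (−3.3))/0.00322266 = 1464.3200; round gives code 1464.
V_rec = (−3.3) + 1464·0.00322266 = 1.4179688 V.
Error = 1.419 − 1.4179688 = 0.00103125 V = 1.031 mV.

1.031 mV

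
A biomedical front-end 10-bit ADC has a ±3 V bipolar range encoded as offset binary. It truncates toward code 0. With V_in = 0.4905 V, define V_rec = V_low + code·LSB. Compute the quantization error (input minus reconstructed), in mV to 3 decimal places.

LSB = 6/2^10 = 5.859 mV.
(0.4905 − (−3))/0.00585938 = 595.7120; ⌊·⌋ gives code 595.
Code 595 maps back to (−3) + 595×0.00585938 V = 0.48632812 V.
Difference: 0.00417188 V → 4.172 mV.

4.172 mV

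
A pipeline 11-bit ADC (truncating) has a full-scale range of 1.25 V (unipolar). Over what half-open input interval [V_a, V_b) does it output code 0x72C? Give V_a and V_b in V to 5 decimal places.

LSB = 1.25/2^11 = 0.610 mV.
Code 0x72C = 1836 decimal.
V_a = V_low + 1836·LSB = 1.12061 V; V_b = V_low + 1837·LSB = 1.12122 V.

[1.12061 V, 1.12122 V)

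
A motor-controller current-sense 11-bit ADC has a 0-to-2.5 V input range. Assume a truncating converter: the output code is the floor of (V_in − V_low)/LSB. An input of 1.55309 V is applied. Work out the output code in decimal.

code 1272

With 2048 levels over 2.5 V, one step is 1.221 mV.
(1.55309 − 0) / 0.0012207 = 1272.291 LSBs.
So the output code is 1272.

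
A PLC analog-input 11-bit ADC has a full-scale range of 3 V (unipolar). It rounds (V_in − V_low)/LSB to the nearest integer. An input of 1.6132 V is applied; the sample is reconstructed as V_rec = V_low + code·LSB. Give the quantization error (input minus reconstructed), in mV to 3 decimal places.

One LSB is 3 V / 2048 = 1.465 mV.
(1.6132 − 0)/0.00146484 = 1101.2779; round gives code 1101.
Code 1101 maps back to 0 + 1101×0.00146484 V = 1.612793 V.
Error = 1.6132 − 1.612793 = 0.000407031 V = 0.407 mV.

0.407 mV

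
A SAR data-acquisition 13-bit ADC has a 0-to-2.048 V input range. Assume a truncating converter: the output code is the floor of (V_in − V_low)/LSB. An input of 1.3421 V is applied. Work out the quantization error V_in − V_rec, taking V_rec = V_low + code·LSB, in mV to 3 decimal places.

0.100 mV

Step size: 2.048 V ÷ 2^13 = 250.00 µV.
Scaled input = 5368.4000 LSBs, so code = 5368.
V_rec = 0 + 5368·0.00025 = 1.342 V.
V_in − V_rec = 0.0001 V = 0.100 mV.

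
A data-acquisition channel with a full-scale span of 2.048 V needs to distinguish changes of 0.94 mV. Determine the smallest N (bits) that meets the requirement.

Number of steps required ≥ 2.048 V / 0.94 mV = 2178.72.
Need 2^N ≥ 2178.72; 2^11 = 2048, 2^12 = 4096.
Minimum N = 12.

12 bits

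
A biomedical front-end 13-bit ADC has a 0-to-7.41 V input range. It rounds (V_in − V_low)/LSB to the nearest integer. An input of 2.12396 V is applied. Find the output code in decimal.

Full-scale span = 7.41 V; LSB = 7.41/2^13 = 0.905 mV.
(2.12396 − 0) / 0.000904541 = 2348.108 LSBs.
round(2348.108) = 2348.

code 2348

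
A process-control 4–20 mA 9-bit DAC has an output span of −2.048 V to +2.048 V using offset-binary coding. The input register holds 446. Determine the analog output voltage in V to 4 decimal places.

LSB = 4.096 V / 2^9 = 8.000 mV.
V_out = (−2.048) + 446 × 0.008 V = 1.52 V.

1.5200 V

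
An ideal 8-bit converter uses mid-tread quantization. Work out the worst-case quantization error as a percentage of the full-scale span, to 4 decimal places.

0.1953 %

Rounding → worst-case error = ½ LSB = V_FS/2^9, so 100/512 = 0.195312 % of full scale.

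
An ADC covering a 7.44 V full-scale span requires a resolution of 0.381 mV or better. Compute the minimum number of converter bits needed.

Number of steps required ≥ 7.44 V / 0.381 mV = 19527.56.
Need 2^N ≥ 19527.56; 2^14 = 16384, 2^15 = 32768.
Minimum N = 15.

15 bits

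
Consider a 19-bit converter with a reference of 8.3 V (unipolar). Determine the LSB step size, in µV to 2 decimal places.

15.83 µV

Full-scale span = 8.3 V.
LSB = 8.3 / 2^19 = 8.3 / 524288 = 1.5831e-05 V = 15.83 µV.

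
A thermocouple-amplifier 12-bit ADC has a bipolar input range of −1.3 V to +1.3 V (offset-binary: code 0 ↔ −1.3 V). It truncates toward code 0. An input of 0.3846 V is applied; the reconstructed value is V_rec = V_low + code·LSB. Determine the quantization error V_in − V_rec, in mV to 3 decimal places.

LSB = 2.6/2^12 = 0.635 mV.
(0.3846 − (−1.3))/0.000634766 = 2653.8929; ⌊·⌋ gives code 2653.
V_rec = (−1.3) + 2653·0.000634766 = 0.3840332 V.
Error = 0.3846 − 0.3840332 = 0.000566797 V = 0.567 mV.

0.567 mV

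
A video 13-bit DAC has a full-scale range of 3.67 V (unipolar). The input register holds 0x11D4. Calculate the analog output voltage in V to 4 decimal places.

LSB = 3.67 V / 2^13 = 448.00 µV.
Code 0x11D4 = 4564 decimal.
V_out = 0 + 4564 × 0.000447998 V = 2.04466 V.

2.0447 V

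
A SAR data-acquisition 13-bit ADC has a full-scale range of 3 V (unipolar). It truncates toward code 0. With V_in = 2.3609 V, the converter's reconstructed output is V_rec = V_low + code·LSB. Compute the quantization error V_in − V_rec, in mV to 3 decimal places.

0.304 mV

LSB = 3/2^13 = 366.21 µV.
(V_in − V_low)/LSB = (2.3609 − 0)/0.000366211 = 6446.8309 → code 6446 (floor).
V_rec = 0 + 6446·0.000366211 = 2.3605957 V.
Difference: 0.000304297 V → 0.304 mV.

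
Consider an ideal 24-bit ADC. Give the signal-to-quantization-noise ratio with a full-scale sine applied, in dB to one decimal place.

146.2 dB

SNR ≈ 6.02·N + 1.76 dB = 6.02·24 + 1.76 = 146.24 dB.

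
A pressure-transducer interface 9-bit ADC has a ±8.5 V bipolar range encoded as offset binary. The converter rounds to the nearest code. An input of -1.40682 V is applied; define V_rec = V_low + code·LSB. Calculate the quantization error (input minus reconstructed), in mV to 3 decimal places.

-12.289 mV

Step size: 17 V ÷ 2^9 = 33.203 mV.
(V_in − V_low)/LSB = (-1.40682 − (−8.5))/0.0332031 = 213.6299 → code 214 (round).
Code 214 maps back to (−8.5) + 214×0.0332031 V = -1.3945312 V.
V_in − V_rec = -0.0122887 V = -12.289 mV.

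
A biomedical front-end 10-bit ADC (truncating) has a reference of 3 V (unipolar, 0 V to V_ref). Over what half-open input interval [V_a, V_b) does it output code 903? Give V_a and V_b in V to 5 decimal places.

LSB = 3/2^10 = 2.930 mV.
V_a = V_low + 903·LSB = 2.64551 V; V_b = V_low + 904·LSB = 2.64844 V.

[2.64551 V, 2.64844 V)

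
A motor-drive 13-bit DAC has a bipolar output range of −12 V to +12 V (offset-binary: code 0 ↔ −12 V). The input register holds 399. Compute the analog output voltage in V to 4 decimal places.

-10.8311 V

LSB = 24 V / 2^13 = 2.930 mV.
V_out = (−12) + 399 × 0.00292969 V = -10.8311 V.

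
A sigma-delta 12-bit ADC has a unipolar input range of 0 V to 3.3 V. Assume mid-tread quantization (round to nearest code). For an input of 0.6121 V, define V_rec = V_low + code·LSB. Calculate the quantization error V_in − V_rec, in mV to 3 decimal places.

-0.205 mV

Step size: 3.3 V ÷ 2^12 = 0.806 mV.
Scaled input = 759.7459 LSBs, so code = 760.
V_rec = 0 + 760·0.000805664 = 0.61230469 V.
Error = 0.6121 − 0.61230469 = -0.000204688 V = -0.205 mV.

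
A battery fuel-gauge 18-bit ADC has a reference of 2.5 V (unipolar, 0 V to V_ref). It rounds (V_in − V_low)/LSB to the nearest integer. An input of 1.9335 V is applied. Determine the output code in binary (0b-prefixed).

code 0b110001011111110110 (decimal 202742)

With 262144 levels over 2.5 V, one step is 9.54 µV.
(V_in − V_low)/LSB = (1.9335 − 0) / 9.53674e-06 = 202742.170.
Round → code 202742.
In binary (0b-prefixed): 0b110001011111110110.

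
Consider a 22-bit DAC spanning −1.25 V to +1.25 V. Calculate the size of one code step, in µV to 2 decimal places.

0.60 µV

Full-scale span = 2.5 V.
LSB = 2.5 / 2^22 = 2.5 / 4194304 = 5.96046e-07 V = 0.60 µV.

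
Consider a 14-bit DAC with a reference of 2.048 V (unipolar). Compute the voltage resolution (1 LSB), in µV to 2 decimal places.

Full-scale span = 2.048 V.
LSB = 2.048 / 2^14 = 2.048 / 16384 = 0.000125 V = 125.00 µV.

125.00 µV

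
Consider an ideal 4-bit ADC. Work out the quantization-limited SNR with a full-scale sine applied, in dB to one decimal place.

25.8 dB

SNR ≈ 6.02·N + 1.76 dB = 6.02·4 + 1.76 = 25.84 dB.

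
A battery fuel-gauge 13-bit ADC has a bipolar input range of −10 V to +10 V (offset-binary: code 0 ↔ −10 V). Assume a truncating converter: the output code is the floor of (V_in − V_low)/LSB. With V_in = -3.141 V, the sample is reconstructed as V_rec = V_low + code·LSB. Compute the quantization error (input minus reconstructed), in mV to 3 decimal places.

One LSB is 20 V / 8192 = 2.441 mV.
(V_in − V_low)/LSB = (-3.141 − (−10))/0.00244141 = 2809.4464 → code 2809 (floor).
Code 2809 maps back to (−10) + 2809×0.00244141 V = -3.1420898 V.
Error = -3.141 − (−3.1420898) = 0.00108984 V = 1.090 mV.

1.090 mV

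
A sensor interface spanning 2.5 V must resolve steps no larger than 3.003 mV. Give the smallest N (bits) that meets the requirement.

10 bits

Number of steps required ≥ 2.5 V / 3.003 mV = 832.50.
Need 2^N ≥ 832.50; 2^9 = 512, 2^10 = 1024.
Minimum N = 10.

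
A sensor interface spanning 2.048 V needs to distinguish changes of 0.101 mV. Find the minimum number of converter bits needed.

Number of steps required ≥ 2.048 V / 0.101 mV = 20277.23.
Need 2^N ≥ 20277.23; 2^14 = 16384, 2^15 = 32768.
Minimum N = 15.

15 bits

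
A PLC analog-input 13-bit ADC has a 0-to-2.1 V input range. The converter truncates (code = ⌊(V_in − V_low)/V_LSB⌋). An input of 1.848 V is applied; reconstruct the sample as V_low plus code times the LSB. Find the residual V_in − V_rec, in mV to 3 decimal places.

One LSB is 2.1 V / 8192 = 256.35 µV.
(1.848 − 0)/0.000256348 = 7208.9600; ⌊·⌋ gives code 7208.
Code 7208 maps back to 0 + 7208×0.000256348 V = 1.8477539 V.
Error = 1.848 − 1.8477539 = 0.000246094 V = 0.246 mV.

0.246 mV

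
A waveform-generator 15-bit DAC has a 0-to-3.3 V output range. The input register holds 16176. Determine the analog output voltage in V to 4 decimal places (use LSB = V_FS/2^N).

1.6291 V

LSB = 3.3 V / 2^15 = 100.71 µV.
V_out = 0 + 16176 × 0.000100708 V = 1.62905 V.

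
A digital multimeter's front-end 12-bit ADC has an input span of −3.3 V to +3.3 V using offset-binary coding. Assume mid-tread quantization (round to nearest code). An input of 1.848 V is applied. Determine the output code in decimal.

code 3195

Full-scale span = 6.6 V; LSB = 6.6/2^12 = 1.611 mV.
(1.848 − (−3.3)) / 0.00161133 = 3194.880 LSBs.
Round → code 3195.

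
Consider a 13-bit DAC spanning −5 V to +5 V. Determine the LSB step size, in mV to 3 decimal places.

Full-scale span = 10 V.
LSB = 10 / 2^13 = 10 / 8192 = 0.0012207 V = 1.221 mV.

1.221 mV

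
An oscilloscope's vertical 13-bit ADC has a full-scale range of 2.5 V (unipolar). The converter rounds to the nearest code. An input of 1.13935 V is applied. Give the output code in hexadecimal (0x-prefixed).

code 0xE95 (decimal 3733)

With 8192 levels over 2.5 V, one step is 305.18 µV.
Input sits at 3733.422 steps above V_low.
Round → code 3733.
In hexadecimal (0x-prefixed): 0xE95.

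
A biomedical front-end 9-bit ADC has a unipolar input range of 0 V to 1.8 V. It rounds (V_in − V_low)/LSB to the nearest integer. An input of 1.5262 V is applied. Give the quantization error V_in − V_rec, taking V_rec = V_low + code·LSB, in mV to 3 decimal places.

0.419 mV

One LSB is 1.8 V / 512 = 3.516 mV.
(1.5262 − 0)/0.00351563 = 434.1191; round gives code 434.
V_rec = 0 + 434·0.00351563 = 1.5257813 V.
Error = 1.5262 − 1.5257813 = 0.00041875 V = 0.419 mV.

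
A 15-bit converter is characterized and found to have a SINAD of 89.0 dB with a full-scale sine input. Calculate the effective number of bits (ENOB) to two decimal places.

14.49 bits

ENOB = (SINAD − 1.76) / 6.02 = (89.0 − 1.76)/6.02 = 14.492.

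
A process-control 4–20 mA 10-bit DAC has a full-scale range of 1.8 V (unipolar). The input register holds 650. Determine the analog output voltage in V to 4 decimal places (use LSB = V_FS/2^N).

LSB = 1.8 V / 2^10 = 1.758 mV.
V_out = 0 + 650 × 0.00175781 V = 1.14258 V.

1.1426 V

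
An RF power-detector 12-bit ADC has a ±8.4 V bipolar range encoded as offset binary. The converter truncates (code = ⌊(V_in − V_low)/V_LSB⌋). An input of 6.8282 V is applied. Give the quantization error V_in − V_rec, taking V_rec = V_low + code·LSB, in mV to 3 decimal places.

Step size: 16.8 V ÷ 2^12 = 4.102 mV.
Scaled input = 3712.7802 LSBs, so code = 3712.
Code 3712 maps back to (−8.4) + 3712×0.00410156 V = 6.825 V.
V_in − V_rec = 0.0032 V = 3.200 mV.

3.200 mV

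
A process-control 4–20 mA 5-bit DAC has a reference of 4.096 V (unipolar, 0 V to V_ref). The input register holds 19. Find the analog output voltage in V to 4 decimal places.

2.4320 V

LSB = 4.096 V / 2^5 = 128.000 mV.
V_out = 0 + 19 × 0.128 V = 2.432 V.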